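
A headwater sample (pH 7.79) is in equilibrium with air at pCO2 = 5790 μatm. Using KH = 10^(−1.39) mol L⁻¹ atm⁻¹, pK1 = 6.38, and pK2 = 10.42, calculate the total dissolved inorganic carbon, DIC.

DIC = 6.31 mmol/L

[CO2*] = KH · pCO2 = 10^(−1.39) × 5790×10^-6 = 2.359×10^-4 mol/L
α₀ = 1/(1 + K1/[H⁺] + K1K2/[H⁺]²) = 1/(1 + 10^+1.41 + 10^-1.22) = 0.03736
DIC = [CO2*]/α₀ = 2.359×10^-4 / 0.03736 = 6.31 mmol/L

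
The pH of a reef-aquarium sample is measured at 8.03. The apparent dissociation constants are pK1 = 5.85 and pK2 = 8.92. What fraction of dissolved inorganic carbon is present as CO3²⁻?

α₂ = 1 / (1 + [H⁺]/K2 + [H⁺]²/(K1K2)) = 1 / (1 + 10^+0.89 + 10^-1.29)
   = 1 / (1 + 7.7625 + 0.051286) = 1/8.8138 = 0.1135

α₂ = 0.113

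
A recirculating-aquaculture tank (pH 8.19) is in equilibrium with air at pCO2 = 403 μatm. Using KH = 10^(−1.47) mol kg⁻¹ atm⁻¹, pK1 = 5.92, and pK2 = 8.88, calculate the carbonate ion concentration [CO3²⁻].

[CO3²⁻] = 0.519 mmol/kg

[CO2*] = KH · pCO2 = 10^(−1.47) × 403×10^-6 = 1.366×10^-5 mol/kg
α₀ = 1/(1 + K1/[H⁺] + K1K2/[H⁺]²) = 1/(1 + 10^+2.27 + 10^+1.58) = 0.004440
DIC = [CO2*]/α₀ = 1.366×10^-5 / 0.004440 = 3.076 mmol/kg
[CO3²⁻] = α₂·DIC; α₂ = 0.1688, so [CO3²⁻] = 0.1688 × 3.076 = 0.519 mmol/kg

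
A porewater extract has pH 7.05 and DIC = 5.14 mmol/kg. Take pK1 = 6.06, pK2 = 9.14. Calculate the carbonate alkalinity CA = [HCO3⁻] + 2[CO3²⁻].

CA = [HCO3⁻] + 2[CO3²⁻] = (α₁ + 2α₂)·DIC
At pH 7.05: [H⁺]/K1 = 10^-0.99 = 0.10233, K2/[H⁺] = 10^-2.09 = 0.0081283
α₁ = 1/(1 + 0.10233 + 0.0081283) = 1/1.1105 = 0.9005; α₂ = α₁·K2/[H⁺] = 0.007320
α₁ + 2α₂ = 0.9152
CA = 0.9152 × 5.14 = 4.70 mmol/kg

CA = 4.70 mmol/kg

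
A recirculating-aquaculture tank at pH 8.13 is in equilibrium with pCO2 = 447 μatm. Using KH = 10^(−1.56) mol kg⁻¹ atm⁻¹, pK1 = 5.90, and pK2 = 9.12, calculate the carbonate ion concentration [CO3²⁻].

[CO3²⁻] = 0.214 mmol/kg

[CO2*] = KH · pCO2 = 10^(−1.56) × 447×10^-6 = 1.231×10^-5 mol/kg
α₀ = 1/(1 + K1/[H⁺] + K1K2/[H⁺]²) = 1/(1 + 10^+2.23 + 10^+1.24) = 0.005313
DIC = [CO2*]/α₀ = 1.231×10^-5 / 0.005313 = 2.317 mmol/kg
[CO3²⁻] = α₂·DIC; α₂ = 0.09234, so [CO3²⁻] = 0.09234 × 2.317 = 0.214 mmol/kg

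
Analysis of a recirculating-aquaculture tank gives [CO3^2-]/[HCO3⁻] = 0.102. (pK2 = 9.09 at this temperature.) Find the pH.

pH = 8.10

From K2 = [H⁺][CO3^2-]/[HCO3⁻]:  pH = pK2 + log₁₀([CO3^2-]/[HCO3⁻])
log₁₀(0.102) = -0.991
pH = 9.09 + (-0.991) = 8.10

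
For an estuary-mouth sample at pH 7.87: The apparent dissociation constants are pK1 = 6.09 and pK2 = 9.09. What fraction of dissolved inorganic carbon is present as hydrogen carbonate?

α₁ = 1 / (1 + [H⁺]/K1 + K2/[H⁺]) = 1 / (1 + 10^-1.78 + 10^-1.22)
   = 1 / (1 + 0.016596 + 0.060256) = 1/1.0769 = 0.9286

α₁ = 0.929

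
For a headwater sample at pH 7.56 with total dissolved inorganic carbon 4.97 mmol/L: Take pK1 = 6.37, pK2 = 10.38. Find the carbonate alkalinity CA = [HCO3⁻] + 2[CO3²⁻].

CA = 4.68 mmol/L

CA = [HCO3⁻] + 2[CO3²⁻] = (α₁ + 2α₂)·DIC
At pH 7.56: [H⁺]/K1 = 10^-1.19 = 0.064565, K2/[H⁺] = 10^-2.82 = 0.0015136
α₁ = 1/(1 + 0.064565 + 0.0015136) = 1/1.0661 = 0.9380; α₂ = α₁·K2/[H⁺] = 0.001420
α₁ + 2α₂ = 0.9409
CA = 0.9409 × 4.97 = 4.68 mmol/L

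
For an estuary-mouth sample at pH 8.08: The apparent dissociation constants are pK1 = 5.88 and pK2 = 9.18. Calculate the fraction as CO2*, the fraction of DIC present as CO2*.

α₀ = 1 / (1 + K1/[H⁺] + K1K2/[H⁺]²) = 1 / (1 + 10^+2.20 + 10^+1.10)
   = 1 / (1 + 158.49 + 12.589) = 1/172.08 = 0.005811

α₀ = 0.00581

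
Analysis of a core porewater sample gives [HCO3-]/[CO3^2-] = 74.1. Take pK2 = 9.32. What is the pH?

From K2 = [H⁺][CO3^2-]/[HCO3-]:  pH = pK2 − log₁₀([HCO3-]/[CO3^2-])
log₁₀(74.1) = +1.870
pH = 9.32 − (+1.870) = 7.45

pH = 7.45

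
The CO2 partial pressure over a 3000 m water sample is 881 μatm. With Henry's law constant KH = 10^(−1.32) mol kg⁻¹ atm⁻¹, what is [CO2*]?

KH = 10^(−1.32) = 4.786×10^-2 mol kg⁻¹ atm⁻¹
[CO2*] = KH · pCO2 = 4.786×10^-2 × 881×10^-6 atm = 4.22×10^-5 mol/kg

[CO2*] = 42.2 μmol/kg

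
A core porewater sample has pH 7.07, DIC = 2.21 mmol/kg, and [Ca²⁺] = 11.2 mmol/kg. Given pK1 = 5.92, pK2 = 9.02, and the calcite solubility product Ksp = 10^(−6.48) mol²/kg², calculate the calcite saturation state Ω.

Ω = 0.775

α₂ = 1 / (1 + [H⁺]/K2 + [H⁺]²/(K1K2)) = 1 / (1 + 10^+1.95 + 10^+0.80)
   = 1 / (1 + 89.125 + 6.3096) = 1/96.435 = 0.01037
[CO3²⁻] = α₂ × DIC = 0.01037 × 2.21 = 0.02292 mmol/kg
Ksp = 10^(−6.48) = 3.311×10^-7
Ω = [Ca²⁺][CO3²⁻]/Ksp = (11.2×10^-3)(2.292×10^-5) / 3.311×10^-7 = 0.775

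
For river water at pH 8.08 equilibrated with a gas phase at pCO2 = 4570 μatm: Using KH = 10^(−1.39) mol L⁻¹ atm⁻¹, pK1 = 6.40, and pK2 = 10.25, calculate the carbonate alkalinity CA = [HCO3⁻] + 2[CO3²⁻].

[CO2*] = KH · pCO2 = 10^(−1.39) × 4570×10^-6 = 1.862×10^-4 mol/L
α₀ = 1/(1 + K1/[H⁺] + K1K2/[H⁺]²) = 1/(1 + 10^+1.68 + 10^-0.49) = 0.02033
DIC = [CO2*]/α₀ = 1.862×10^-4 / 0.02033 = 9.157 mmol/L
CA = (α₁ + 2α₂)·DIC = (0.9731 + 2×0.006579) × 9.157 = 9.03 mmol/L

CA = 9.03 mmol/L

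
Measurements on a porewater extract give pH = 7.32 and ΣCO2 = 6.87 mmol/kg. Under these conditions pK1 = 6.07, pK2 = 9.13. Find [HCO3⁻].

α₁ = 1 / (1 + [H⁺]/K1 + K2/[H⁺]) = 1 / (1 + 10^-1.25 + 10^-1.81)
   = 1 / (1 + 0.056234 + 0.015488) = 1/1.0717 = 0.9331
[HCO3⁻] = α₁ × DIC = 0.9331 × 6.87 = 6.41 mmol/kg

[HCO3⁻] = 6.41 mmol/kg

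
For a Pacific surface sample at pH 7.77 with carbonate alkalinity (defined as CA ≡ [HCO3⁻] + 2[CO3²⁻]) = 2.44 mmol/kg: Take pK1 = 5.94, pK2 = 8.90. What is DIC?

CA = [HCO3⁻] + 2[CO3²⁻] = (α₁ + 2α₂)·DIC
At pH 7.77: [H⁺]/K1 = 10^-1.83 = 0.014791, K2/[H⁺] = 10^-1.13 = 0.074131
α₁ = 1/(1 + 0.014791 + 0.074131) = 1/1.0889 = 0.9183; α₂ = α₁·K2/[H⁺] = 0.06808
α₁ + 2α₂ = 1.0545
DIC = CA / (α₁ + 2α₂) = 2.44 / 1.0545 = 2.31 mmol/kg

DIC = 2.31 mmol/kg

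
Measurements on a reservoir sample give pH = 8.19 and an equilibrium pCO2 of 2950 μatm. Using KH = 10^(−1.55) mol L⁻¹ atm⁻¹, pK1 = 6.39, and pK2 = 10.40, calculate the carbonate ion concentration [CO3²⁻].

[CO2*] = KH · pCO2 = 10^(−1.55) × 2950×10^-6 = 8.314×10^-5 mol/L
α₀ = 1/(1 + K1/[H⁺] + K1K2/[H⁺]²) = 1/(1 + 10^+1.80 + 10^-0.41) = 0.01551
DIC = [CO2*]/α₀ = 8.314×10^-5 / 0.01551 = 5.361 mmol/L
[CO3²⁻] = α₂·DIC; α₂ = 0.006033, so [CO3²⁻] = 0.006033 × 5.361 = 0.0323 mmol/L

[CO3²⁻] = 0.0323 mmol/L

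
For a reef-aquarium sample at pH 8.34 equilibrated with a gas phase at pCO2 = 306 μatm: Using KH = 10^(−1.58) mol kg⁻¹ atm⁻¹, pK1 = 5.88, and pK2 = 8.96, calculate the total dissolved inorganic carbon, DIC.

[CO2*] = KH · pCO2 = 10^(−1.58) × 306×10^-6 = 8.049×10^-6 mol/kg
α₀ = 1/(1 + K1/[H⁺] + K1K2/[H⁺]²) = 1/(1 + 10^+2.46 + 10^+1.84) = 0.002789
DIC = [CO2*]/α₀ = 8.049×10^-6 / 0.002789 = 2.89 mmol/kg

DIC = 2.89 mmol/kg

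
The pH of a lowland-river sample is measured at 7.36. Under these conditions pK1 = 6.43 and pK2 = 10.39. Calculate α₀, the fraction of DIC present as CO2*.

α₀ = 1 / (1 + K1/[H⁺] + K1K2/[H⁺]²) = 1 / (1 + 10^+0.93 + 10^-2.10)
   = 1 / (1 + 8.5114 + 0.0079433) = 1/9.5193 = 0.1050

α₀ = 0.105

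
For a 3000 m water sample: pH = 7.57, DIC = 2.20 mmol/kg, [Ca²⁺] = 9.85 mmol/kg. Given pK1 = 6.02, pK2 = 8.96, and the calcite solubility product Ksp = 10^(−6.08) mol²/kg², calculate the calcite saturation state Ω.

Ω = 0.993

α₂ = 1 / (1 + [H⁺]/K2 + [H⁺]²/(K1K2)) = 1 / (1 + 10^+1.39 + 10^-0.16)
   = 1 / (1 + 24.547 + 0.69183) = 1/26.239 = 0.03811
[CO3²⁻] = α₂ × DIC = 0.03811 × 2.20 = 0.08384 mmol/kg
Ksp = 10^(−6.08) = 8.318×10^-7
Ω = [Ca²⁺][CO3²⁻]/Ksp = (9.85×10^-3)(8.384×10^-5) / 8.318×10^-7 = 0.993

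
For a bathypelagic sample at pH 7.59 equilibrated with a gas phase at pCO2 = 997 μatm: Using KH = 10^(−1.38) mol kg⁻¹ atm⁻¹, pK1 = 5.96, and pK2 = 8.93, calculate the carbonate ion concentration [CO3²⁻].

[CO3²⁻] = 0.0810 mmol/kg

[CO2*] = KH · pCO2 = 10^(−1.38) × 997×10^-6 = 4.156×10^-5 mol/kg
α₀ = 1/(1 + K1/[H⁺] + K1K2/[H⁺]²) = 1/(1 + 10^+1.63 + 10^+0.29) = 0.02193
DIC = [CO2*]/α₀ = 4.156×10^-5 / 0.02193 = 1.896 mmol/kg
[CO3²⁻] = α₂·DIC; α₂ = 0.04275, so [CO3²⁻] = 0.04275 × 1.896 = 0.0810 mmol/kg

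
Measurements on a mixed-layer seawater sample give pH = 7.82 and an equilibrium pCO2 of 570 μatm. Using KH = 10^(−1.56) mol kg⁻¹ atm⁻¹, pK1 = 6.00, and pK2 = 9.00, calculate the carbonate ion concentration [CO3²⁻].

[CO3²⁻] = 0.0685 mmol/kg

[CO2*] = KH · pCO2 = 10^(−1.56) × 570×10^-6 = 1.570×10^-5 mol/kg
α₀ = 1/(1 + K1/[H⁺] + K1K2/[H⁺]²) = 1/(1 + 10^+1.82 + 10^+0.64) = 0.01400
DIC = [CO2*]/α₀ = 1.570×10^-5 / 0.01400 = 1.121 mmol/kg
[CO3²⁻] = α₂·DIC; α₂ = 0.06111, so [CO3²⁻] = 0.06111 × 1.121 = 0.0685 mmol/kg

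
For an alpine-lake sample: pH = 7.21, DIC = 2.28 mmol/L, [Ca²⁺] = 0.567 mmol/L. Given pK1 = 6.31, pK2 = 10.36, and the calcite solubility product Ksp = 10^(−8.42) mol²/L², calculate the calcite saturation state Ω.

α₂ = 1 / (1 + [H⁺]/K2 + [H⁺]²/(K1K2)) = 1 / (1 + 10^+3.15 + 10^+2.25)
   = 1 / (1 + 1412.5 + 177.83) = 1/1591.4 = 0.0006284
[CO3²⁻] = α₂ × DIC = 0.0006284 × 2.28 = 0.001433 mmol/L = 1.433 μmol/L
Ksp = 10^(−8.42) = 3.802×10^-9
Ω = [Ca²⁺][CO3²⁻]/Ksp = (0.567×10^-3)(1.433×10^-6) / 3.802×10^-9 = 0.214

Ω = 0.214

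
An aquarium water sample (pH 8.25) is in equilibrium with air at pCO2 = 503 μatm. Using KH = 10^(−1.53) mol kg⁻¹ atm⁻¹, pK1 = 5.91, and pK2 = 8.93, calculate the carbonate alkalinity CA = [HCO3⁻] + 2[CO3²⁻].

[CO2*] = KH · pCO2 = 10^(−1.53) × 503×10^-6 = 1.484×10^-5 mol/kg
α₀ = 1/(1 + K1/[H⁺] + K1K2/[H⁺]²) = 1/(1 + 10^+2.34 + 10^+1.66) = 0.003767
DIC = [CO2*]/α₀ = 1.484×10^-5 / 0.003767 = 3.941 mmol/kg
CA = (α₁ + 2α₂)·DIC = (0.8241 + 2×0.1722) × 3.941 = 4.60 mmol/kg

CA = 4.60 mmol/kg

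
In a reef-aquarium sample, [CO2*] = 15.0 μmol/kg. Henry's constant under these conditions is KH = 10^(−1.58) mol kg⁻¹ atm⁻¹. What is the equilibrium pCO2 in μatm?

pCO2 = 570 μatm

KH = 10^(−1.58) = 2.630×10^-2 mol kg⁻¹ atm⁻¹
pCO2 = [CO2*]/KH = 15.0×10^-6 / 2.630×10^-2 = 5.70×10^-4 atm = 570 μatm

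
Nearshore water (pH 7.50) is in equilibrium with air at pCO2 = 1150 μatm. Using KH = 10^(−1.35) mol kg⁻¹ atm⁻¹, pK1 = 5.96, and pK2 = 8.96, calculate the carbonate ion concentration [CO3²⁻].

[CO2*] = KH · pCO2 = 10^(−1.35) × 1150×10^-6 = 5.137×10^-5 mol/kg
α₀ = 1/(1 + K1/[H⁺] + K1K2/[H⁺]²) = 1/(1 + 10^+1.54 + 10^+0.08) = 0.02712
DIC = [CO2*]/α₀ = 5.137×10^-5 / 0.02712 = 1.894 mmol/kg
[CO3²⁻] = α₂·DIC; α₂ = 0.03260, so [CO3²⁻] = 0.03260 × 1.894 = 0.0618 mmol/kg

[CO3²⁻] = 0.0618 mmol/kg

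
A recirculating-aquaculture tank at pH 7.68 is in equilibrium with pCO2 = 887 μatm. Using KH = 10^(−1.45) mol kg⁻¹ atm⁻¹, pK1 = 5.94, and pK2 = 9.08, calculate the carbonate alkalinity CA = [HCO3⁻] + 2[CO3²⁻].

CA = 1.87 mmol/kg

[CO2*] = KH · pCO2 = 10^(−1.45) × 887×10^-6 = 3.147×10^-5 mol/kg
α₀ = 1/(1 + K1/[H⁺] + K1K2/[H⁺]²) = 1/(1 + 10^+1.74 + 10^+0.34) = 0.01720
DIC = [CO2*]/α₀ = 3.147×10^-5 / 0.01720 = 1.830 mmol/kg
CA = (α₁ + 2α₂)·DIC = (0.9452 + 2×0.03763) × 1.830 = 1.87 mmol/kg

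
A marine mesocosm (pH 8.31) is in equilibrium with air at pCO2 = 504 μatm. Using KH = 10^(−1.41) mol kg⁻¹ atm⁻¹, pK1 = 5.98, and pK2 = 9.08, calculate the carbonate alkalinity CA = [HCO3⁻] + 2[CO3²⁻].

CA = 5.62 mmol/kg

[CO2*] = KH · pCO2 = 10^(−1.41) × 504×10^-6 = 1.961×10^-5 mol/kg
α₀ = 1/(1 + K1/[H⁺] + K1K2/[H⁺]²) = 1/(1 + 10^+2.33 + 10^+1.56) = 0.003982
DIC = [CO2*]/α₀ = 1.961×10^-5 / 0.003982 = 4.924 mmol/kg
CA = (α₁ + 2α₂)·DIC = (0.8514 + 2×0.1446) × 4.924 = 5.62 mmol/kg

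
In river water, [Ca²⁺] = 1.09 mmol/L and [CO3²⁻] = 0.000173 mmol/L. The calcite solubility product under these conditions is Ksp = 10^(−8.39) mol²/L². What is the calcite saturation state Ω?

Ω = 0.0463

Ksp = 10^(−8.39) = 4.074×10^-9
Ω = [Ca²⁺][CO3²⁻]/Ksp = (1.09×10^-3)(0.000173×10^-3) / 4.074×10^-9 = 0.0463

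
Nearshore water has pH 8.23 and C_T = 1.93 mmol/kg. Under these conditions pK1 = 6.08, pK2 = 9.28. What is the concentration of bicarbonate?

[HCO3⁻] = 1.76 mmol/kg

α₁ = 1 / (1 + [H⁺]/K1 + K2/[H⁺]) = 1 / (1 + 10^-2.15 + 10^-1.05)
   = 1 / (1 + 0.0070795 + 0.089125) = 1/1.0962 = 0.9122
[HCO3⁻] = α₁ × DIC = 0.9122 × 1.93 = 1.76 mmol/kg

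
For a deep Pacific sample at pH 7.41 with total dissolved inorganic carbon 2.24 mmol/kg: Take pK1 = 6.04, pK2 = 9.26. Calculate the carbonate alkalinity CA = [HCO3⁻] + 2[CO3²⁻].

CA = 2.18 mmol/kg

CA = [HCO3⁻] + 2[CO3²⁻] = (α₁ + 2α₂)·DIC
At pH 7.41: [H⁺]/K1 = 10^-1.37 = 0.042658, K2/[H⁺] = 10^-1.85 = 0.014125
α₁ = 1/(1 + 0.042658 + 0.014125) = 1/1.0568 = 0.9463; α₂ = α₁·K2/[H⁺] = 0.01337
α₁ + 2α₂ = 0.9730
CA = 0.9730 × 2.24 = 2.18 mmol/kg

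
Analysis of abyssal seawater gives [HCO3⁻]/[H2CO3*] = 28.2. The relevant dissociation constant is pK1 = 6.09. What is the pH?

pH = 7.54

From K1 = [H⁺][HCO3⁻]/[H2CO3*]:  pH = pK1 + log₁₀([HCO3⁻]/[H2CO3*])
log₁₀(28.2) = +1.450
pH = 6.09 + (+1.450) = 7.54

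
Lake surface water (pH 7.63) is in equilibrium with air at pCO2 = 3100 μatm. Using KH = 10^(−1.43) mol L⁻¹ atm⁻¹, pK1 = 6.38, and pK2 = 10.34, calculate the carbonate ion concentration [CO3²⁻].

[CO3²⁻] = 3.99 μmol/L

[CO2*] = KH · pCO2 = 10^(−1.43) × 3100×10^-6 = 1.152×10^-4 mol/L
α₀ = 1/(1 + K1/[H⁺] + K1K2/[H⁺]²) = 1/(1 + 10^+1.25 + 10^-1.46) = 0.05314
DIC = [CO2*]/α₀ = 1.152×10^-4 / 0.05314 = 2.167 mmol/L
[CO3²⁻] = α₂·DIC; α₂ = 0.001843, so [CO3²⁻] = 0.001843 × 2.167 = 0.00399 mmol/L = 3.99 μmol/L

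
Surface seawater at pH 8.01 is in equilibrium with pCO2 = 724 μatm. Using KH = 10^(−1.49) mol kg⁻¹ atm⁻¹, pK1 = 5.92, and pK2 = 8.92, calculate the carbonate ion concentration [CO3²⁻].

[CO2*] = KH · pCO2 = 10^(−1.49) × 724×10^-6 = 2.343×10^-5 mol/kg
α₀ = 1/(1 + K1/[H⁺] + K1K2/[H⁺]²) = 1/(1 + 10^+2.09 + 10^+1.18) = 0.007186
DIC = [CO2*]/α₀ = 2.343×10^-5 / 0.007186 = 3.260 mmol/kg
[CO3²⁻] = α₂·DIC; α₂ = 0.1088, so [CO3²⁻] = 0.1088 × 3.260 = 0.355 mmol/kg

[CO3²⁻] = 0.355 mmol/kg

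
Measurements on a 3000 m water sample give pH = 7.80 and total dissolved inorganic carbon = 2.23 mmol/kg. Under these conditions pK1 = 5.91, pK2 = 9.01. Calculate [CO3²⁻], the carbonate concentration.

[CO3²⁻] = 0.128 mmol/kg

α₂ = 1 / (1 + [H⁺]/K2 + [H⁺]²/(K1K2)) = 1 / (1 + 10^+1.21 + 10^-0.68)
   = 1 / (1 + 16.218 + 0.20893) = 1/17.427 = 0.05738
[CO3²⁻] = α₂ × DIC = 0.05738 × 2.23 = 0.128 mmol/kg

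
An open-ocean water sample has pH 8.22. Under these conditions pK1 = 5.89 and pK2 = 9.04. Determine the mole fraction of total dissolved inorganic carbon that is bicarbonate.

α₁ = 1 / (1 + [H⁺]/K1 + K2/[H⁺]) = 1 / (1 + 10^-2.33 + 10^-0.82)
   = 1 / (1 + 0.0046774 + 0.15136) = 1/1.1560 = 0.8650

α₁ = 0.865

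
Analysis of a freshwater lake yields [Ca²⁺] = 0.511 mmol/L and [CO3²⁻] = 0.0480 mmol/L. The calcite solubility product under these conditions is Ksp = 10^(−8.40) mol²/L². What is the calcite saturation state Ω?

Ω = 6.16

Ksp = 10^(−8.40) = 3.981×10^-9
Ω = [Ca²⁺][CO3²⁻]/Ksp = (0.511×10^-3)(0.0480×10^-3) / 3.981×10^-9 = 6.16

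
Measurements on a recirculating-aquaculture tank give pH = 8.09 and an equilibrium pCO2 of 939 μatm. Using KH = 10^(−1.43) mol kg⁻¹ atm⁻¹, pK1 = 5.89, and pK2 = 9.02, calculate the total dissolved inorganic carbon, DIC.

DIC = 6.21 mmol/kg

[CO2*] = KH · pCO2 = 10^(−1.43) × 939×10^-6 = 3.489×10^-5 mol/kg
α₀ = 1/(1 + K1/[H⁺] + K1K2/[H⁺]²) = 1/(1 + 10^+2.20 + 10^+1.27) = 0.005615
DIC = [CO2*]/α₀ = 3.489×10^-5 / 0.005615 = 6.21 mmol/kg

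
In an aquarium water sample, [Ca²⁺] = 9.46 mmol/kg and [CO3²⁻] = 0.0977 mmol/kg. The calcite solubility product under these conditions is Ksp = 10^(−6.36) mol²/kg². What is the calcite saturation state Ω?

Ω = 2.12

Ksp = 10^(−6.36) = 4.365×10^-7
Ω = [Ca²⁺][CO3²⁻]/Ksp = (9.46×10^-3)(0.0977×10^-3) / 4.365×10^-7 = 2.12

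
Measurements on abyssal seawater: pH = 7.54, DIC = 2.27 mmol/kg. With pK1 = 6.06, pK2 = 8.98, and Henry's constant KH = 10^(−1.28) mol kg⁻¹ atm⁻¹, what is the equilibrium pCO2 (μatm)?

α₀ = 1 / (1 + K1/[H⁺] + K1K2/[H⁺]²) = 1 / (1 + 10^+1.48 + 10^+0.04)
   = 1 / (1 + 30.200 + 1.0965) = 1/32.296 = 0.03096
[CO2*] = α₀ × DIC = 0.03096 × 2.27 = 0.07029 mmol/kg
pCO2 = [CO2*]/KH = 7.029×10^-5 / 5.248×10^-2 = 1340 μatm

pCO2 = 1340 μatm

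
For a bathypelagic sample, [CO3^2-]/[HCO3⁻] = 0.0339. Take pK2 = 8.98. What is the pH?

From K2 = [H⁺][CO3^2-]/[HCO3⁻]:  pH = pK2 + log₁₀([CO3^2-]/[HCO3⁻])
log₁₀(0.0339) = -1.470
pH = 8.98 + (-1.470) = 7.51

pH = 7.51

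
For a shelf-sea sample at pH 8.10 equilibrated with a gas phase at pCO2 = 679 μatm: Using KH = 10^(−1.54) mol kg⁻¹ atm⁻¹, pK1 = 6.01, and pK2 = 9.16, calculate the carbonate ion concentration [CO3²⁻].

[CO3²⁻] = 0.210 mmol/kg

[CO2*] = KH · pCO2 = 10^(−1.54) × 679×10^-6 = 1.958×10^-5 mol/kg
α₀ = 1/(1 + K1/[H⁺] + K1K2/[H⁺]²) = 1/(1 + 10^+2.09 + 10^+1.03) = 0.007422
DIC = [CO2*]/α₀ = 1.958×10^-5 / 0.007422 = 2.639 mmol/kg
[CO3²⁻] = α₂·DIC; α₂ = 0.07952, so [CO3²⁻] = 0.07952 × 2.639 = 0.210 mmol/kg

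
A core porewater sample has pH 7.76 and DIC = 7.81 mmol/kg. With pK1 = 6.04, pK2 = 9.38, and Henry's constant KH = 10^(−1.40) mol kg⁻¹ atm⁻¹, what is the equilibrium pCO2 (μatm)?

pCO2 = 3580 μatm

α₀ = 1 / (1 + K1/[H⁺] + K1K2/[H⁺]²) = 1 / (1 + 10^+1.72 + 10^+0.10)
   = 1 / (1 + 52.481 + 1.2589) = 1/54.740 = 0.01827
[CO2*] = α₀ × DIC = 0.01827 × 7.81 = 0.1427 mmol/kg
pCO2 = [CO2*]/KH = 1.427×10^-4 / 3.981×10^-2 = 3580 μatm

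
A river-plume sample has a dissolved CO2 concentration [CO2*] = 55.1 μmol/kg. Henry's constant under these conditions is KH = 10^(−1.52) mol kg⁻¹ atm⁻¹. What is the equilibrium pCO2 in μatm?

KH = 10^(−1.52) = 3.020×10^-2 mol kg⁻¹ atm⁻¹
pCO2 = [CO2*]/KH = 55.1×10^-6 / 3.020×10^-2 = 1.82×10^-3 atm = 1820 μatm

pCO2 = 1820 μatm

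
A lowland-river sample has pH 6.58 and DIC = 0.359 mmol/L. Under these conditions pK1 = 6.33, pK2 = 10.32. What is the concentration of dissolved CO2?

[CO2*] = 0.129 mmol/L

α₀ = 1 / (1 + K1/[H⁺] + K1K2/[H⁺]²) = 1 / (1 + 10^+0.25 + 10^-3.49)
   = 1 / (1 + 1.7783 + 0.00032359) = 1/2.7786 = 0.3599
[CO2*] = α₀ × DIC = 0.3599 × 0.359 = 0.129 mmol/L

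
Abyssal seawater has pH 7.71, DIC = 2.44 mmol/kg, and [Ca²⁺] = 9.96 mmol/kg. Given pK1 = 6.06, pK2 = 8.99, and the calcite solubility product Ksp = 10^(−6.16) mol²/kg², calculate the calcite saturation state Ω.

α₂ = 1 / (1 + [H⁺]/K2 + [H⁺]²/(K1K2)) = 1 / (1 + 10^+1.28 + 10^-0.37)
   = 1 / (1 + 19.055 + 0.42658) = 1/20.481 = 0.04883
[CO3²⁻] = α₂ × DIC = 0.04883 × 2.44 = 0.1191 mmol/kg
Ksp = 10^(−6.16) = 6.918×10^-7
Ω = [Ca²⁺][CO3²⁻]/Ksp = (9.96×10^-3)(1.191×10^-4) / 6.918×10^-7 = 1.72

Ω = 1.72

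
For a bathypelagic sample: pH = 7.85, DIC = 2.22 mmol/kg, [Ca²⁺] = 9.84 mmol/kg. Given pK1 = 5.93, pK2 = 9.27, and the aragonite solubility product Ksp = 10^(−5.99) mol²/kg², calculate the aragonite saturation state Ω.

Ω = 0.773

α₂ = 1 / (1 + [H⁺]/K2 + [H⁺]²/(K1K2)) = 1 / (1 + 10^+1.42 + 10^-0.50)
   = 1 / (1 + 26.303 + 0.31623) = 1/27.619 = 0.03621
[CO3²⁻] = α₂ × DIC = 0.03621 × 2.22 = 0.08038 mmol/kg
Ksp = 10^(−5.99) = 1.023×10^-6
Ω = [Ca²⁺][CO3²⁻]/Ksp = (9.84×10^-3)(8.038×10^-5) / 1.023×10^-6 = 0.773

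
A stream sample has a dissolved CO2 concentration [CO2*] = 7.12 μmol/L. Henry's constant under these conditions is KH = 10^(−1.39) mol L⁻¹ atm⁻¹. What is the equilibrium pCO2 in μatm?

KH = 10^(−1.39) = 4.074×10^-2 mol L⁻¹ atm⁻¹
pCO2 = [CO2*]/KH = 7.12×10^-6 / 4.074×10^-2 = 1.75×10^-4 atm = 175 μatm

pCO2 = 175 μatm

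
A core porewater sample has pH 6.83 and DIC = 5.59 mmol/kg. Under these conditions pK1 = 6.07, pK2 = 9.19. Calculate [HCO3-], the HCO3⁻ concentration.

[HCO3⁻] = 4.74 mmol/kg

α₁ = 1 / (1 + [H⁺]/K1 + K2/[H⁺]) = 1 / (1 + 10^-0.76 + 10^-2.36)
   = 1 / (1 + 0.17378 + 0.0043652) = 1/1.1781 = 0.8488
[HCO3⁻] = α₁ × DIC = 0.8488 × 5.59 = 4.74 mmol/kg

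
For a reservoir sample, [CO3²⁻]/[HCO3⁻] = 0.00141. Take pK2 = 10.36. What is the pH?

pH = 7.51

From K2 = [H⁺][CO3²⁻]/[HCO3⁻]:  pH = pK2 + log₁₀([CO3²⁻]/[HCO3⁻])
log₁₀(0.00141) = -2.851
pH = 10.36 + (-2.851) = 7.51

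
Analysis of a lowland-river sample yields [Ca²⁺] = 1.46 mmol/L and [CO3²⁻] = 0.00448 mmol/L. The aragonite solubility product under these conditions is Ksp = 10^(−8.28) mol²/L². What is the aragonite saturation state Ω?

Ω = 1.25

Ksp = 10^(−8.28) = 5.248×10^-9
Ω = [Ca²⁺][CO3²⁻]/Ksp = (1.46×10^-3)(0.00448×10^-3) / 5.248×10^-9 = 1.25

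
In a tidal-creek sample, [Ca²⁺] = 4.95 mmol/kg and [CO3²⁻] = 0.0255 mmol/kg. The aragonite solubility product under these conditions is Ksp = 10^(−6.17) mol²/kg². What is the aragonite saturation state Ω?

Ω = 0.187

Ksp = 10^(−6.17) = 6.761×10^-7
Ω = [Ca²⁺][CO3²⁻]/Ksp = (4.95×10^-3)(0.0255×10^-3) / 6.761×10^-7 = 0.187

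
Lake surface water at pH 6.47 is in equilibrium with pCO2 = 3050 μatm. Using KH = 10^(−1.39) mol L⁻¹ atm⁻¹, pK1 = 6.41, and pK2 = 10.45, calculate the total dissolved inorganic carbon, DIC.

DIC = 0.267 mmol/L

[CO2*] = KH · pCO2 = 10^(−1.39) × 3050×10^-6 = 1.243×10^-4 mol/L
α₀ = 1/(1 + K1/[H⁺] + K1K2/[H⁺]²) = 1/(1 + 10^+0.06 + 10^-3.92) = 0.4655
DIC = [CO2*]/α₀ = 1.243×10^-4 / 0.4655 = 0.267 mmol/L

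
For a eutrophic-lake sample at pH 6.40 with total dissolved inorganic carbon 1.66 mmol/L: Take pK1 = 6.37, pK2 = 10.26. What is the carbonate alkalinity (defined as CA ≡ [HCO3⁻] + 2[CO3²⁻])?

CA = [HCO3⁻] + 2[CO3²⁻] = (α₁ + 2α₂)·DIC
At pH 6.40: [H⁺]/K1 = 10^-0.03 = 0.93325, K2/[H⁺] = 10^-3.86 = 0.00013804
α₁ = 1/(1 + 0.93325 + 0.00013804) = 1/1.9334 = 0.5172; α₂ = α₁·K2/[H⁺] = 7.140×10^-5
α₁ + 2α₂ = 0.5174
CA = 0.5174 × 1.66 = 0.859 mmol/L

CA = 0.859 mmol/L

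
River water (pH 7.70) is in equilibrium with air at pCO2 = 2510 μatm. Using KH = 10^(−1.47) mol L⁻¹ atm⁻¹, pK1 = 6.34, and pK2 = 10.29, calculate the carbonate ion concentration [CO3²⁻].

[CO3²⁻] = 5.01 μmol/L

[CO2*] = KH · pCO2 = 10^(−1.47) × 2510×10^-6 = 8.505×10^-5 mol/L
α₀ = 1/(1 + K1/[H⁺] + K1K2/[H⁺]²) = 1/(1 + 10^+1.36 + 10^-1.23) = 0.04172
DIC = [CO2*]/α₀ = 8.505×10^-5 / 0.04172 = 2.038 mmol/L
[CO3²⁻] = α₂·DIC; α₂ = 0.002457, so [CO3²⁻] = 0.002457 × 2.038 = 0.00501 mmol/L = 5.01 μmol/L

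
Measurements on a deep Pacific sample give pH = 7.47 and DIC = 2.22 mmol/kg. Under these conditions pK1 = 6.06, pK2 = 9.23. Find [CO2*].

α₀ = 1 / (1 + K1/[H⁺] + K1K2/[H⁺]²) = 1 / (1 + 10^+1.41 + 10^-0.35)
   = 1 / (1 + 25.704 + 0.44668) = 1/27.151 = 0.03683
[CO2*] = α₀ × DIC = 0.03683 × 2.22 = 0.0818 mmol/kg

[CO2*] = 0.0818 mmol/kg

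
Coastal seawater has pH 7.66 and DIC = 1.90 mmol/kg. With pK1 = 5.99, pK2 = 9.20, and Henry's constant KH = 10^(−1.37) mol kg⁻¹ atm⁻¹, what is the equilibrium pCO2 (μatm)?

α₀ = 1 / (1 + K1/[H⁺] + K1K2/[H⁺]²) = 1 / (1 + 10^+1.67 + 10^+0.13)
   = 1 / (1 + 46.774 + 1.3490) = 1/49.122 = 0.02036
[CO2*] = α₀ × DIC = 0.02036 × 1.90 = 0.03868 mmol/kg
pCO2 = [CO2*]/KH = 3.868×10^-5 / 4.266×10^-2 = 907 μatm

pCO2 = 907 μatm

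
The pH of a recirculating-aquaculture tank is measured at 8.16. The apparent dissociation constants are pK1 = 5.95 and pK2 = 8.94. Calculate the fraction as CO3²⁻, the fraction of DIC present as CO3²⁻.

α₂ = 1 / (1 + [H⁺]/K2 + [H⁺]²/(K1K2)) = 1 / (1 + 10^+0.78 + 10^-1.43)
   = 1 / (1 + 6.0256 + 0.037154) = 1/7.0627 = 0.1416

α₂ = 0.142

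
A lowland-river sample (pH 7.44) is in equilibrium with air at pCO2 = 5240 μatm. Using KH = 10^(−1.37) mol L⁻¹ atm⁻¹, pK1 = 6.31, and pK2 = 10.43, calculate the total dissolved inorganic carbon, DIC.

DIC = 3.24 mmol/L

[CO2*] = KH · pCO2 = 10^(−1.37) × 5240×10^-6 = 2.235×10^-4 mol/L
α₀ = 1/(1 + K1/[H⁺] + K1K2/[H⁺]²) = 1/(1 + 10^+1.13 + 10^-1.86) = 0.06895
DIC = [CO2*]/α₀ = 2.235×10^-4 / 0.06895 = 3.24 mmol/L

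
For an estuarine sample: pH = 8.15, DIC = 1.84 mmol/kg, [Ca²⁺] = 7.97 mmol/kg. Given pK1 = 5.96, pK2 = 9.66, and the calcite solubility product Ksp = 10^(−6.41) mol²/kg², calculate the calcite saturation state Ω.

α₂ = 1 / (1 + [H⁺]/K2 + [H⁺]²/(K1K2)) = 1 / (1 + 10^+1.51 + 10^-0.68)
   = 1 / (1 + 32.359 + 0.20893) = 1/33.568 = 0.02979
[CO3²⁻] = α₂ × DIC = 0.02979 × 1.84 = 0.05481 mmol/kg
Ksp = 10^(−6.41) = 3.890×10^-7
Ω = [Ca²⁺][CO3²⁻]/Ksp = (7.97×10^-3)(5.481×10^-5) / 3.890×10^-7 = 1.12

Ω = 1.12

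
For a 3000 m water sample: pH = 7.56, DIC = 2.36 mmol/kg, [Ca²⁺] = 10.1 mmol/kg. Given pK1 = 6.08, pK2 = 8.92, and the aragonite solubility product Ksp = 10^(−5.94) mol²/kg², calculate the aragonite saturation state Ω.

Ω = 0.842

α₂ = 1 / (1 + [H⁺]/K2 + [H⁺]²/(K1K2)) = 1 / (1 + 10^+1.36 + 10^-0.12)
   = 1 / (1 + 22.909 + 0.75858) = 1/24.667 = 0.04054
[CO3²⁻] = α₂ × DIC = 0.04054 × 2.36 = 0.09567 mmol/kg
Ksp = 10^(−5.94) = 1.148×10^-6
Ω = [Ca²⁺][CO3²⁻]/Ksp = (10.1×10^-3)(9.567×10^-5) / 1.148×10^-6 = 0.842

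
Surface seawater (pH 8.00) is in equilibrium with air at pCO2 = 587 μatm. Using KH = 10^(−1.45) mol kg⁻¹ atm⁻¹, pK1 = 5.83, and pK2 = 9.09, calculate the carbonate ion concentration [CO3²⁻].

[CO2*] = KH · pCO2 = 10^(−1.45) × 587×10^-6 = 2.083×10^-5 mol/kg
α₀ = 1/(1 + K1/[H⁺] + K1K2/[H⁺]²) = 1/(1 + 10^+2.17 + 10^+1.08) = 0.006214
DIC = [CO2*]/α₀ = 2.083×10^-5 / 0.006214 = 3.352 mmol/kg
[CO3²⁻] = α₂·DIC; α₂ = 0.07471, so [CO3²⁻] = 0.07471 × 3.352 = 0.250 mmol/kg

[CO3²⁻] = 0.250 mmol/kg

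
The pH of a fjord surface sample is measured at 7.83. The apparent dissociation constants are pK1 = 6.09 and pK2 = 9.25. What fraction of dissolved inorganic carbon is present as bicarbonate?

α₁ = 0.947

α₁ = 1 / (1 + [H⁺]/K1 + K2/[H⁺]) = 1 / (1 + 10^-1.74 + 10^-1.42)
   = 1 / (1 + 0.018197 + 0.038019) = 1/1.0562 = 0.9468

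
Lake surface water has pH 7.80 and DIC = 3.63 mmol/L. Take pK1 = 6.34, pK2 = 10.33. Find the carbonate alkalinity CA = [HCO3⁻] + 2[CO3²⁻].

CA = [HCO3⁻] + 2[CO3²⁻] = (α₁ + 2α₂)·DIC
At pH 7.80: [H⁺]/K1 = 10^-1.46 = 0.034674, K2/[H⁺] = 10^-2.53 = 0.0029512
α₁ = 1/(1 + 0.034674 + 0.0029512) = 1/1.0376 = 0.9637; α₂ = α₁·K2/[H⁺] = 0.002844
α₁ + 2α₂ = 0.9694
CA = 0.9694 × 3.63 = 3.52 mmol/L

CA = 3.52 mmol/L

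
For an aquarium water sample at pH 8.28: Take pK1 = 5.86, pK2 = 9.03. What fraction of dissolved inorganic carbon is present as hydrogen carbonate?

α₁ = 1 / (1 + [H⁺]/K1 + K2/[H⁺]) = 1 / (1 + 10^-2.42 + 10^-0.75)
   = 1 / (1 + 0.0038019 + 0.17783) = 1/1.1816 = 0.8463

α₁ = 0.846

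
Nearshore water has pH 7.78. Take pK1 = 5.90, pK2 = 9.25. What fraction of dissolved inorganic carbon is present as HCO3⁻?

α₁ = 0.955

α₁ = 1 / (1 + [H⁺]/K1 + K2/[H⁺]) = 1 / (1 + 10^-1.88 + 10^-1.47)
   = 1 / (1 + 0.013183 + 0.033884) = 1/1.0471 = 0.9550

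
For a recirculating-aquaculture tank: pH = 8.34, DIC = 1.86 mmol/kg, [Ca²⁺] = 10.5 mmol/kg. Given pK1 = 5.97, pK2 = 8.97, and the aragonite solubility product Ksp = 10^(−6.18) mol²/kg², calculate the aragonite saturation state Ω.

Ω = 5.59

α₂ = 1 / (1 + [H⁺]/K2 + [H⁺]²/(K1K2)) = 1 / (1 + 10^+0.63 + 10^-1.74)
   = 1 / (1 + 4.2658 + 0.018197) = 1/5.2840 = 0.1893
[CO3²⁻] = α₂ × DIC = 0.1893 × 1.86 = 0.3520 mmol/kg
Ksp = 10^(−6.18) = 6.607×10^-7
Ω = [Ca²⁺][CO3²⁻]/Ksp = (10.5×10^-3)(3.520×10^-4) / 6.607×10^-7 = 5.59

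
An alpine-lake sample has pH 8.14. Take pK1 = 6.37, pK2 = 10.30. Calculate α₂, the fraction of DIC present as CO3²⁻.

α₂ = 1 / (1 + [H⁺]/K2 + [H⁺]²/(K1K2)) = 1 / (1 + 10^+2.16 + 10^+0.39)
   = 1 / (1 + 144.54 + 2.4547) = 1/148.00 = 0.006757

α₂ = 0.00676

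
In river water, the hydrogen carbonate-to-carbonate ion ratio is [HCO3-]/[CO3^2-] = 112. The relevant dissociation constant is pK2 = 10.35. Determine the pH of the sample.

From K2 = [H⁺][CO3^2-]/[HCO3-]:  pH = pK2 − log₁₀([HCO3-]/[CO3^2-])
log₁₀(112) = +2.049
pH = 10.35 − (+2.049) = 8.30

pH = 8.30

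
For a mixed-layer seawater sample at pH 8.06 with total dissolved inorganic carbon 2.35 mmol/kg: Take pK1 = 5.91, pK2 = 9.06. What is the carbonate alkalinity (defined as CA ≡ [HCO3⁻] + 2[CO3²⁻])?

CA = [HCO3⁻] + 2[CO3²⁻] = (α₁ + 2α₂)·DIC
At pH 8.06: [H⁺]/K1 = 10^-2.15 = 0.0070795, K2/[H⁺] = 10^-1.00 = 0.10000
α₁ = 1/(1 + 0.0070795 + 0.10000) = 1/1.1071 = 0.9033; α₂ = α₁·K2/[H⁺] = 0.09033
α₁ + 2α₂ = 1.0839
CA = 1.0839 × 2.35 = 2.55 mmol/kg

CA = 2.55 mmol/kg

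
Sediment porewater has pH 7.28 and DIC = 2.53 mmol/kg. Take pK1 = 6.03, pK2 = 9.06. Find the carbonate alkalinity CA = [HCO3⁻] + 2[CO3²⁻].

CA = 2.44 mmol/kg

CA = [HCO3⁻] + 2[CO3²⁻] = (α₁ + 2α₂)·DIC
At pH 7.28: [H⁺]/K1 = 10^-1.25 = 0.056234, K2/[H⁺] = 10^-1.78 = 0.016596
α₁ = 1/(1 + 0.056234 + 0.016596) = 1/1.0728 = 0.9321; α₂ = α₁·K2/[H⁺] = 0.01547
α₁ + 2α₂ = 0.9631
CA = 0.9631 × 2.53 = 2.44 mmol/kg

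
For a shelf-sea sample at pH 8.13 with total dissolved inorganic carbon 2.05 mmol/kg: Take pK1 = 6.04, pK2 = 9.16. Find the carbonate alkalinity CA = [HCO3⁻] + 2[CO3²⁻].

CA = 2.21 mmol/kg

CA = [HCO3⁻] + 2[CO3²⁻] = (α₁ + 2α₂)·DIC
At pH 8.13: [H⁺]/K1 = 10^-2.09 = 0.0081283, K2/[H⁺] = 10^-1.03 = 0.093325
α₁ = 1/(1 + 0.0081283 + 0.093325) = 1/1.1015 = 0.9079; α₂ = α₁·K2/[H⁺] = 0.08473
α₁ + 2α₂ = 1.0773
CA = 1.0773 × 2.05 = 2.21 mmol/kg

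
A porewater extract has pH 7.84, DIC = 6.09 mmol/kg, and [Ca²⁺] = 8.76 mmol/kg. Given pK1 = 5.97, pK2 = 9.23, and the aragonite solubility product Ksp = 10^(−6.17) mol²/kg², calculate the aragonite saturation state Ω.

α₂ = 1 / (1 + [H⁺]/K2 + [H⁺]²/(K1K2)) = 1 / (1 + 10^+1.39 + 10^-0.48)
   = 1 / (1 + 24.547 + 0.33113) = 1/25.878 = 0.03864
[CO3²⁻] = α₂ × DIC = 0.03864 × 6.09 = 0.2353 mmol/kg
Ksp = 10^(−6.17) = 6.761×10^-7
Ω = [Ca²⁺][CO3²⁻]/Ksp = (8.76×10^-3)(2.353×10^-4) / 6.761×10^-7 = 3.05

Ω = 3.05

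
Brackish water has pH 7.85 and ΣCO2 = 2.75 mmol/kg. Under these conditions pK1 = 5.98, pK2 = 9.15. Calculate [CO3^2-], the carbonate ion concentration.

α₂ = 1 / (1 + [H⁺]/K2 + [H⁺]²/(K1K2)) = 1 / (1 + 10^+1.30 + 10^-0.57)
   = 1 / (1 + 19.953 + 0.26915) = 1/21.222 = 0.04712
[CO3²⁻] = α₂ × DIC = 0.04712 × 2.75 = 0.130 mmol/kg

[CO3²⁻] = 0.130 mmol/kg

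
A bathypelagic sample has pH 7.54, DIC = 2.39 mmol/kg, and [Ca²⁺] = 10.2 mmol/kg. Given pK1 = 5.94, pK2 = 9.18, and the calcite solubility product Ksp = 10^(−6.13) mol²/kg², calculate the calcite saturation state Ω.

Ω = 0.719

α₂ = 1 / (1 + [H⁺]/K2 + [H⁺]²/(K1K2)) = 1 / (1 + 10^+1.64 + 10^+0.04)
   = 1 / (1 + 43.652 + 1.0965) = 1/45.748 = 0.02186
[CO3²⁻] = α₂ × DIC = 0.02186 × 2.39 = 0.05224 mmol/kg
Ksp = 10^(−6.13) = 7.413×10^-7
Ω = [Ca²⁺][CO3²⁻]/Ksp = (10.2×10^-3)(5.224×10^-5) / 7.413×10^-7 = 0.719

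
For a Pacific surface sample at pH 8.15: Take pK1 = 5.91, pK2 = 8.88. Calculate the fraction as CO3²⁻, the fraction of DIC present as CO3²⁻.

α₂ = 0.156

α₂ = 1 / (1 + [H⁺]/K2 + [H⁺]²/(K1K2)) = 1 / (1 + 10^+0.73 + 10^-1.51)
   = 1 / (1 + 5.3703 + 0.030903) = 1/6.4012 = 0.1562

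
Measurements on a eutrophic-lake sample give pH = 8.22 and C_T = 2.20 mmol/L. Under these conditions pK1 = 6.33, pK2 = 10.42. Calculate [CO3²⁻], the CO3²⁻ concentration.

[CO3²⁻] = 13.6 μmol/L

α₂ = 1 / (1 + [H⁺]/K2 + [H⁺]²/(K1K2)) = 1 / (1 + 10^+2.20 + 10^+0.31)
   = 1 / (1 + 158.49 + 2.0417) = 1/161.53 = 0.006191
[CO3²⁻] = α₂ × DIC = 0.006191 × 2.20 = 0.0136 mmol/L = 13.6 μmol/L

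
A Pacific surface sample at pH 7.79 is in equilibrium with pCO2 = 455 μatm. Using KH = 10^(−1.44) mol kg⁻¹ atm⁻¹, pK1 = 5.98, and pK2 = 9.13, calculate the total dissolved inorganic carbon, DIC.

DIC = 1.13 mmol/kg

[CO2*] = KH · pCO2 = 10^(−1.44) × 455×10^-6 = 1.652×10^-5 mol/kg
α₀ = 1/(1 + K1/[H⁺] + K1K2/[H⁺]²) = 1/(1 + 10^+1.81 + 10^+0.47) = 0.01459
DIC = [CO2*]/α₀ = 1.652×10^-5 / 0.01459 = 1.13 mmol/kg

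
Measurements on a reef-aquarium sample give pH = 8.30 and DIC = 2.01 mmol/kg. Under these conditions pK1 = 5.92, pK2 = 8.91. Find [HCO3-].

α₁ = 1 / (1 + [H⁺]/K1 + K2/[H⁺]) = 1 / (1 + 10^-2.38 + 10^-0.61)
   = 1 / (1 + 0.0041687 + 0.24547) = 1/1.2496 = 0.8002
[HCO3⁻] = α₁ × DIC = 0.8002 × 2.01 = 1.61 mmol/kg

[HCO3⁻] = 1.61 mmol/kg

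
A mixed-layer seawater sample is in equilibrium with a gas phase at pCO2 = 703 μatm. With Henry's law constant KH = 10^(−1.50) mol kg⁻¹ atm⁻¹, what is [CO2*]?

[CO2*] = 22.2 μmol/kg

KH = 10^(−1.50) = 3.162×10^-2 mol kg⁻¹ atm⁻¹
[CO2*] = KH · pCO2 = 3.162×10^-2 × 703×10^-6 atm = 2.22×10^-5 mol/kg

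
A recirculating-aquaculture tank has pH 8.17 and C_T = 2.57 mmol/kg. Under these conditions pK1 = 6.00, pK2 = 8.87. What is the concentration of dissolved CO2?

α₀ = 1 / (1 + K1/[H⁺] + K1K2/[H⁺]²) = 1 / (1 + 10^+2.17 + 10^+1.47)
   = 1 / (1 + 147.91 + 29.512) = 1/178.42 = 0.005605
[CO2*] = α₀ × DIC = 0.005605 × 2.57 = 0.0144 mmol/kg = 14.4 μmol/kg

[CO2*] = 14.4 μmol/kg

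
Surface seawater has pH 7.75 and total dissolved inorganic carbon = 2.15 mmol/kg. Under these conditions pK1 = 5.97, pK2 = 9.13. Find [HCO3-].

α₁ = 1 / (1 + [H⁺]/K1 + K2/[H⁺]) = 1 / (1 + 10^-1.78 + 10^-1.38)
   = 1 / (1 + 0.016596 + 0.041687) = 1/1.0583 = 0.9449
[HCO3⁻] = α₁ × DIC = 0.9449 × 2.15 = 2.03 mmol/kg

[HCO3⁻] = 2.03 mmol/kg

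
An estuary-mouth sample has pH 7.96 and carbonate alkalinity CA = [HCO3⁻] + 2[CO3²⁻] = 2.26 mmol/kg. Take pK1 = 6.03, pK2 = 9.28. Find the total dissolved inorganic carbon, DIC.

DIC = 2.19 mmol/kg

CA = [HCO3⁻] + 2[CO3²⁻] = (α₁ + 2α₂)·DIC
At pH 7.96: [H⁺]/K1 = 10^-1.93 = 0.011749, K2/[H⁺] = 10^-1.32 = 0.047863
α₁ = 1/(1 + 0.011749 + 0.047863) = 1/1.0596 = 0.9437; α₂ = α₁·K2/[H⁺] = 0.04517
α₁ + 2α₂ = 1.0341
DIC = CA / (α₁ + 2α₂) = 2.26 / 1.0341 = 2.19 mmol/kg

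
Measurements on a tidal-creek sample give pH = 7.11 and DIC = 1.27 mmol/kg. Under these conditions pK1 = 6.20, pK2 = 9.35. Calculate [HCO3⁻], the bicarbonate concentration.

[HCO3⁻] = 1.13 mmol/kg

α₁ = 1 / (1 + [H⁺]/K1 + K2/[H⁺]) = 1 / (1 + 10^-0.91 + 10^-2.24)
   = 1 / (1 + 0.12303 + 0.0057544) = 1/1.1288 = 0.8859
[HCO3⁻] = α₁ × DIC = 0.8859 × 1.27 = 1.13 mmol/kg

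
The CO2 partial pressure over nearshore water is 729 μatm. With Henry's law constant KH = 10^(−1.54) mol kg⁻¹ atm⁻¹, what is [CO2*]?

KH = 10^(−1.54) = 2.884×10^-2 mol kg⁻¹ atm⁻¹
[CO2*] = KH · pCO2 = 2.884×10^-2 × 729×10^-6 atm = 2.10×10^-5 mol/kg

[CO2*] = 21.0 μmol/kg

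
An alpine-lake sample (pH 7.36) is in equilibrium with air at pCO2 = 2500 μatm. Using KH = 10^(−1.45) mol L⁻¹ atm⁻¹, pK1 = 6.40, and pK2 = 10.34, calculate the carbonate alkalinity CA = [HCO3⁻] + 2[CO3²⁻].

[CO2*] = KH · pCO2 = 10^(−1.45) × 2500×10^-6 = 8.870×10^-5 mol/L
α₀ = 1/(1 + K1/[H⁺] + K1K2/[H⁺]²) = 1/(1 + 10^+0.96 + 10^-2.02) = 0.09872
DIC = [CO2*]/α₀ = 8.870×10^-5 / 0.09872 = 0.8985 mmol/L
CA = (α₁ + 2α₂)·DIC = (0.9003 + 2×0.0009428) × 0.8985 = 0.811 mmol/L

CA = 0.811 mmol/L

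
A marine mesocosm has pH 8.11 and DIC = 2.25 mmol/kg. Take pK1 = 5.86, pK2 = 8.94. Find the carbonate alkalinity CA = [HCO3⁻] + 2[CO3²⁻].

CA = 2.53 mmol/kg

CA = [HCO3⁻] + 2[CO3²⁻] = (α₁ + 2α₂)·DIC
At pH 8.11: [H⁺]/K1 = 10^-2.25 = 0.0056234, K2/[H⁺] = 10^-0.83 = 0.14791
α₁ = 1/(1 + 0.0056234 + 0.14791) = 1/1.1535 = 0.8669; α₂ = α₁·K2/[H⁺] = 0.1282
α₁ + 2α₂ = 1.1233
CA = 1.1233 × 2.25 = 2.53 mmol/kg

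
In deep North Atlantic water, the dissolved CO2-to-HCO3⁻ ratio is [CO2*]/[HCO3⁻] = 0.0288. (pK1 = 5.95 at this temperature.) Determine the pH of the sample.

pH = 7.49

From K1 = [H⁺][HCO3⁻]/[CO2*]:  pH = pK1 − log₁₀([CO2*]/[HCO3⁻])
log₁₀(0.0288) = -1.541
pH = 5.95 − (-1.541) = 7.49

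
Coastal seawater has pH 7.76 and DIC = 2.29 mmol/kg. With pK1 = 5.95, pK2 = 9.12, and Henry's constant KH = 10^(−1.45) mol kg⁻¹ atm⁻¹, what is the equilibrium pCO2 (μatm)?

α₀ = 1 / (1 + K1/[H⁺] + K1K2/[H⁺]²) = 1 / (1 + 10^+1.81 + 10^+0.45)
   = 1 / (1 + 64.565 + 2.8184) = 1/68.384 = 0.01462
[CO2*] = α₀ × DIC = 0.01462 × 2.29 = 0.03349 mmol/kg
pCO2 = [CO2*]/KH = 3.349×10^-5 / 3.548×10^-2 = 944 μatm

pCO2 = 944 μatm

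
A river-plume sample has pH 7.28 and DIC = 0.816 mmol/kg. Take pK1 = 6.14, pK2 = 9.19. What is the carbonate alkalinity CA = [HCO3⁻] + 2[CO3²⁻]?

CA = [HCO3⁻] + 2[CO3²⁻] = (α₁ + 2α₂)·DIC
At pH 7.28: [H⁺]/K1 = 10^-1.14 = 0.072444, K2/[H⁺] = 10^-1.91 = 0.012303
α₁ = 1/(1 + 0.072444 + 0.012303) = 1/1.0847 = 0.9219; α₂ = α₁·K2/[H⁺] = 0.01134
α₁ + 2α₂ = 0.9446
CA = 0.9446 × 0.816 = 0.771 mmol/kg

CA = 0.771 mmol/kg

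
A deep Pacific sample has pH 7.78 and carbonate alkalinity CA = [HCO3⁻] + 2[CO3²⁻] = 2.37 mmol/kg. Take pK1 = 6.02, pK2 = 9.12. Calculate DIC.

DIC = 2.31 mmol/kg

CA = [HCO3⁻] + 2[CO3²⁻] = (α₁ + 2α₂)·DIC
At pH 7.78: [H⁺]/K1 = 10^-1.76 = 0.017378, K2/[H⁺] = 10^-1.34 = 0.045709
α₁ = 1/(1 + 0.017378 + 0.045709) = 1/1.0631 = 0.9407; α₂ = α₁·K2/[H⁺] = 0.04300
α₁ + 2α₂ = 1.0266
DIC = CA / (α₁ + 2α₂) = 2.37 / 1.0266 = 2.31 mmol/kg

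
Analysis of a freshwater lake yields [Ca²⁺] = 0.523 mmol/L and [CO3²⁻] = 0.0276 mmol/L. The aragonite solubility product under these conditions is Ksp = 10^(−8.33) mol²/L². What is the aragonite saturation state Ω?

Ksp = 10^(−8.33) = 4.677×10^-9
Ω = [Ca²⁺][CO3²⁻]/Ksp = (0.523×10^-3)(0.0276×10^-3) / 4.677×10^-9 = 3.09

Ω = 3.09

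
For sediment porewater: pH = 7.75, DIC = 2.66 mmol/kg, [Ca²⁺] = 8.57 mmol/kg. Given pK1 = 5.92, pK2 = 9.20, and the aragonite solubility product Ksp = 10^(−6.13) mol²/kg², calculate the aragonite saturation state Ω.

Ω = 1.04

α₂ = 1 / (1 + [H⁺]/K2 + [H⁺]²/(K1K2)) = 1 / (1 + 10^+1.45 + 10^-0.38)
   = 1 / (1 + 28.184 + 0.41687) = 1/29.601 = 0.03378
[CO3²⁻] = α₂ × DIC = 0.03378 × 2.66 = 0.08986 mmol/kg
Ksp = 10^(−6.13) = 7.413×10^-7
Ω = [Ca²⁺][CO3²⁻]/Ksp = (8.57×10^-3)(8.986×10^-5) / 7.413×10^-7 = 1.04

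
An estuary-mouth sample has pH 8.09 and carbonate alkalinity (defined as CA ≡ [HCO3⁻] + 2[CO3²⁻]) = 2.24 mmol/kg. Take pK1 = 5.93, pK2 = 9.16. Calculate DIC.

CA = [HCO3⁻] + 2[CO3²⁻] = (α₁ + 2α₂)·DIC
At pH 8.09: [H⁺]/K1 = 10^-2.16 = 0.0069183, K2/[H⁺] = 10^-1.07 = 0.085114
α₁ = 1/(1 + 0.0069183 + 0.085114) = 1/1.0920 = 0.9157; α₂ = α₁·K2/[H⁺] = 0.07794
α₁ + 2α₂ = 1.0716
DIC = CA / (α₁ + 2α₂) = 2.24 / 1.0716 = 2.09 mmol/kg

DIC = 2.09 mmol/kg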